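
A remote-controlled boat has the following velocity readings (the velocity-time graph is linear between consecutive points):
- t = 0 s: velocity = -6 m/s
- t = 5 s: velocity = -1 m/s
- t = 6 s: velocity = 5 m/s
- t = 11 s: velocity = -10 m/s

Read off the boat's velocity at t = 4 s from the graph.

On 0–5 s the graph is linear from -6 to -1 m/s: v(4) = -6 + (-1 − -6)·(4 − 0)/(5 − 0) = -2 m/s.

-2 m/s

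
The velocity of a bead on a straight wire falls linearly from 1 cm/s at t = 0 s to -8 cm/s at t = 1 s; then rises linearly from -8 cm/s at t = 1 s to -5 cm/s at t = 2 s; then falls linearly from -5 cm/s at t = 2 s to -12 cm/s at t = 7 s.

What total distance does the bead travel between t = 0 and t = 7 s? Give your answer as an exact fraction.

947/18 cm

Distance (not displacement) is the total path length: add the absolute areas under v-t.
0–1 s: v = 0 at t = 1/9 s; triangle areas 1/18 + 32/9 = 65/18 cm
1–2 s: |½(-8 + -5)(1)| = 6.5 cm
2–7 s: |½(-5 + -12)(5)| = 42.5 cm
Total distance = 947/18 cm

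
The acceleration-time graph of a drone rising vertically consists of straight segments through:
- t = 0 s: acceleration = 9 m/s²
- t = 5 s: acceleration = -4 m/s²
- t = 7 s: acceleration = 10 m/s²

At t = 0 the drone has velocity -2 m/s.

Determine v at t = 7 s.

Δv equals the area under the a-t graph; then v = v₀ + Δv.
0–5 s: ½(9 + -4)(5) = 12.5 m/s
5–7 s: ½(-4 + 10)(2) = 6 m/s
Δv = 18.5 m/s, so v(7) = -2 + (18.5) = 16.5 m/s.

16.5 m/s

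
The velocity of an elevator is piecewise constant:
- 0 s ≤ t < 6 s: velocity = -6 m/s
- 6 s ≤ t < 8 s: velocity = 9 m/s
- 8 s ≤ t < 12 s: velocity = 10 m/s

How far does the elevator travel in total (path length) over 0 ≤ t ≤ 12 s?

Distance (not displacement) is the total path length: add the absolute areas under v-t.
0–6 s: |-6| × 6 = 36 m
6–8 s: |9| × 2 = 18 m
8–12 s: |10| × 4 = 40 m
Total distance = 94 m

94 m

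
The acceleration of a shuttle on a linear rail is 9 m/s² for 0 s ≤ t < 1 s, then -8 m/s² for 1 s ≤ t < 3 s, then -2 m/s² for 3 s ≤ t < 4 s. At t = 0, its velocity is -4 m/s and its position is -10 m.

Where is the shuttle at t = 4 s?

-27.5 m

On each constant-a segment, Δv = aΔt and Δx = v₀Δt + ½aΔt²; chain segment to segment.
0–1 s: v starts -4 m/s; Δx = -4·1 + ½·9·1² = 0.5 m; v ends 5 m/s.
1–3 s: v starts 5 m/s; Δx = 5·2 + ½·-8·2² = -6 m; v ends -11 m/s.
3–4 s: v starts -11 m/s; Δx = -11·1 + ½·-2·1² = -12 m; v ends -13 m/s.
x(4) = -10 + Σ Δx = -27.5 m.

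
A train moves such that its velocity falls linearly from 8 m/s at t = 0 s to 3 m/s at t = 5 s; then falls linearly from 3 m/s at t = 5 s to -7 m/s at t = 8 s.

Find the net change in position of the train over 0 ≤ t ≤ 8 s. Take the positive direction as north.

Displacement is the signed area under the v-t curve.
0–5 s: ½(8 + 3)(5) = 27.5 m
5–8 s: ½(3 + -7)(3) = -6 m
Net displacement = 21.5 m

21.5 m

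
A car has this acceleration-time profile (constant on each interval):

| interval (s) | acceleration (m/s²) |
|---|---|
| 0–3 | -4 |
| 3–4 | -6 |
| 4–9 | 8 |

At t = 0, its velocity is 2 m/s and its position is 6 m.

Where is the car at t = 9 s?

On each constant-a segment, Δv = aΔt and Δx = v₀Δt + ½aΔt²; chain segment to segment.
0–3 s: v starts 2 m/s; Δx = 2·3 + ½·-4·3² = -12 m; v ends -10 m/s.
3–4 s: v starts -10 m/s; Δx = -10·1 + ½·-6·1² = -13 m; v ends -16 m/s.
4–9 s: v starts -16 m/s; Δx = -16·5 + ½·8·5² = 20 m; v ends 24 m/s.
x(9) = 6 + Σ Δx = 1 m.

1 m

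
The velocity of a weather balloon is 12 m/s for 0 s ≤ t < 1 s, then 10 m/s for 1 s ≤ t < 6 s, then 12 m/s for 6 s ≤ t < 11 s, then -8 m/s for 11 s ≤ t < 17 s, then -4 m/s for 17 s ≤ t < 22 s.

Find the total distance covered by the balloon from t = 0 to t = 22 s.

190 m

Total distance travelled is ∫|v| dt — sum the magnitudes of each area piece.
0–1 s: |12| × 1 = 12 m
1–6 s: |10| × 5 = 50 m
6–11 s: |12| × 5 = 60 m
11–17 s: |-8| × 6 = 48 m
17–22 s: |-4| × 5 = 20 m
Total distance = 190 m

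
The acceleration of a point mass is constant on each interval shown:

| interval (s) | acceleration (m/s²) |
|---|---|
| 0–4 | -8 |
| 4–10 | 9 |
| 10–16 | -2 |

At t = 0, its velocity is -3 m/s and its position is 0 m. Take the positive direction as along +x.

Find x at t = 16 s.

-46 m

On each constant-a segment, Δv = aΔt and Δx = v₀Δt + ½aΔt²; chain segment to segment.
0–4 s: v starts -3 m/s; Δx = -3·4 + ½·-8·4² = -76 m; v ends -35 m/s.
4–10 s: v starts -35 m/s; Δx = -35·6 + ½·9·6² = -48 m; v ends 19 m/s.
10–16 s: v starts 19 m/s; Δx = 19·6 + ½·-2·6² = 78 m; v ends 7 m/s.
x(16) = 0 + Σ Δx = -46 m.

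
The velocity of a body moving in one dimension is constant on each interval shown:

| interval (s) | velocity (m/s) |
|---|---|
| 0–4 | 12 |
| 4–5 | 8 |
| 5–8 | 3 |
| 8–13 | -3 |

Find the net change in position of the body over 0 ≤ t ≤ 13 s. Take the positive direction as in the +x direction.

50 m

Displacement is the signed area under the v-t curve.
0–4 s: 12 × 4 = 48 m
4–5 s: 8 × 1 = 8 m
5–8 s: 3 × 3 = 9 m
8–13 s: -3 × 5 = -15 m
Net displacement = 50 m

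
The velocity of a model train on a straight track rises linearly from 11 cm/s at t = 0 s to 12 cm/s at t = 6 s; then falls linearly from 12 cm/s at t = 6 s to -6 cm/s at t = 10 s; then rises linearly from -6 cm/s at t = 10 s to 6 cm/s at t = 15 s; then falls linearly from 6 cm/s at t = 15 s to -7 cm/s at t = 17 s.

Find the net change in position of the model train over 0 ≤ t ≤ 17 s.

Displacement is the signed area under the v-t curve.
0–6 s: ½(11 + 12)(6) = 69 cm
6–10 s: ½(12 + -6)(4) = 12 cm
10–15 s: ½(-6 + 6)(5) = 0 cm
15–17 s: ½(6 + -7)(2) = -1 cm
Net displacement = 80 cm

80 cm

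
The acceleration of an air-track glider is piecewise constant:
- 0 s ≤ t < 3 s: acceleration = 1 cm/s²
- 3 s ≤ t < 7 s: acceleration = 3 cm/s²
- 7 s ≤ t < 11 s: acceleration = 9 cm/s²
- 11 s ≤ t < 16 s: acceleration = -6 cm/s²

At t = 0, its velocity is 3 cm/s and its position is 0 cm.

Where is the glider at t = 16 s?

On each constant-a segment, Δv = aΔt and Δx = v₀Δt + ½aΔt²; chain segment to segment.
0–3 s: v starts 3 cm/s; Δx = 3·3 + ½·1·3² = 13.5 cm; v ends 6 cm/s.
3–7 s: v starts 6 cm/s; Δx = 6·4 + ½·3·4² = 48 cm; v ends 18 cm/s.
7–11 s: v starts 18 cm/s; Δx = 18·4 + ½·9·4² = 144 cm; v ends 54 cm/s.
11–16 s: v starts 54 cm/s; Δx = 54·5 + ½·-6·5² = 195 cm; v ends 24 cm/s.
x(16) = 0 + Σ Δx = 400.5 cm.

400.5 cm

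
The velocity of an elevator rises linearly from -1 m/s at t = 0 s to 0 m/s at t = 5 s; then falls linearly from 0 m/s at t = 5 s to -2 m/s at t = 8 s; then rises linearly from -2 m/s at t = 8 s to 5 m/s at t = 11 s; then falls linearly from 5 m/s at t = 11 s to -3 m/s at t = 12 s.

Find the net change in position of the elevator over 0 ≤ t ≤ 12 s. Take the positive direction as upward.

0 m

Displacement is the signed area under the v-t curve.
0–5 s: ½(-1 + 0)(5) = -2.5 m
5–8 s: ½(0 + -2)(3) = -3 m
8–11 s: ½(-2 + 5)(3) = 4.5 m
11–12 s: ½(5 + -3)(1) = 1 m
Net displacement = 0 m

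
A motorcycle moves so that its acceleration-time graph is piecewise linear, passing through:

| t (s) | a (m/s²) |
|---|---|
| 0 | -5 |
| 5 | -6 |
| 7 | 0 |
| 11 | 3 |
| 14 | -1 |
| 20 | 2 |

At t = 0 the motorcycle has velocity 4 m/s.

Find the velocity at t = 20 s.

-17.5 m/s

Δv equals the area under the a-t graph; then v = v₀ + Δv.
0–5 s: ½(-5 + -6)(5) = -27.5 m/s
5–7 s: ½(-6 + 0)(2) = -6 m/s
7–11 s: ½(0 + 3)(4) = 6 m/s
11–14 s: ½(3 + -1)(3) = 3 m/s
14–20 s: ½(-1 + 2)(6) = 3 m/s
Δv = -21.5 m/s, so v(20) = 4 + (-21.5) = -17.5 m/s.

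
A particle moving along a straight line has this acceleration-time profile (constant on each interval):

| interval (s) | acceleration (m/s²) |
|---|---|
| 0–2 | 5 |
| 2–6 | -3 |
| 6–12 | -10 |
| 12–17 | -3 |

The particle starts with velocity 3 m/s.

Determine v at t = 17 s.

-74 m/s

Δv equals the area under the a-t graph; then v = v₀ + Δv.
0–2 s: 5 × 2 = 10 m/s
2–6 s: -3 × 4 = -12 m/s
6–12 s: -10 × 6 = -60 m/s
12–17 s: -3 × 5 = -15 m/s
Δv = -77 m/s, so v(17) = 3 + (-77) = -74 m/s.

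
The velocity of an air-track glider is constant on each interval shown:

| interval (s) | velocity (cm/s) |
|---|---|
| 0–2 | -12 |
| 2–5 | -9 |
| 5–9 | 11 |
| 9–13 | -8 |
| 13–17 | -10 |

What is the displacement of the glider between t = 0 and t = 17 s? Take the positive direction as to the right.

Net displacement equals the area under the velocity-time graph (areas below the axis count negative).
0–2 s: -12 × 2 = -24 cm
2–5 s: -9 × 3 = -27 cm
5–9 s: 11 × 4 = 44 cm
9–13 s: -8 × 4 = -32 cm
13–17 s: -10 × 4 = -40 cm
Net displacement = -79 cm

-79 cm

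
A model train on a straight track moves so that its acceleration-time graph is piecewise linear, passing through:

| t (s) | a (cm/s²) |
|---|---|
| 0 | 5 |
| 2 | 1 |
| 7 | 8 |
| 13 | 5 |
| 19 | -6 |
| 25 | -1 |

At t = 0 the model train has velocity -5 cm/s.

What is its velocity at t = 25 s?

Δv equals the area under the a-t graph; then v = v₀ + Δv.
0–2 s: ½(5 + 1)(2) = 6 cm/s
2–7 s: ½(1 + 8)(5) = 22.5 cm/s
7–13 s: ½(8 + 5)(6) = 39 cm/s
13–19 s: ½(5 + -6)(6) = -3 cm/s
19–25 s: ½(-6 + -1)(6) = -21 cm/s
Δv = 43.5 cm/s, so v(25) = -5 + (43.5) = 38.5 cm/s.

38.5 cm/s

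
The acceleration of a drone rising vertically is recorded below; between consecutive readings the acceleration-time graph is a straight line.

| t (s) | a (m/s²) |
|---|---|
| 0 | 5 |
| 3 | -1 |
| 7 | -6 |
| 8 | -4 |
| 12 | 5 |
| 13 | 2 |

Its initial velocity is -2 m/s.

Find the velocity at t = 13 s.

Δv equals the area under the a-t graph; then v = v₀ + Δv.
0–3 s: ½(5 + -1)(3) = 6 m/s
3–7 s: ½(-1 + -6)(4) = -14 m/s
7–8 s: ½(-6 + -4)(1) = -5 m/s
8–12 s: ½(-4 + 5)(4) = 2 m/s
12–13 s: ½(5 + 2)(1) = 3.5 m/s
Δv = -7.5 m/s, so v(13) = -2 + (-7.5) = -9.5 m/s.

-9.5 m/s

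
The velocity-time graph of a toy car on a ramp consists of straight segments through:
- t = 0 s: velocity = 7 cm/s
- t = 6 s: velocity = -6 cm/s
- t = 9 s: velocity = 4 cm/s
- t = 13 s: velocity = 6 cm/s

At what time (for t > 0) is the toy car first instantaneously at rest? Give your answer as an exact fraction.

t = 42/13 s

v changes sign on 0–6 s (from 7 to -6); the graph is linear there, so v = 0 at t = 0 + (-7)·(6 − 0)/(-6 − 7) = 42/13 s.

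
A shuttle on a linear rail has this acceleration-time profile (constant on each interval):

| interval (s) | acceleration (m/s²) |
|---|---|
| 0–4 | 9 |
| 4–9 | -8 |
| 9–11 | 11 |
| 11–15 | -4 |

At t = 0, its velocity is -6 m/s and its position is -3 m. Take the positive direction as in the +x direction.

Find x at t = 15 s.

On each constant-a segment, Δv = aΔt and Δx = v₀Δt + ½aΔt²; chain segment to segment.
0–4 s: v starts -6 m/s; Δx = -6·4 + ½·9·4² = 48 m; v ends 30 m/s.
4–9 s: v starts 30 m/s; Δx = 30·5 + ½·-8·5² = 50 m; v ends -10 m/s.
9–11 s: v starts -10 m/s; Δx = -10·2 + ½·11·2² = 2 m; v ends 12 m/s.
11–15 s: v starts 12 m/s; Δx = 12·4 + ½·-4·4² = 16 m; v ends -4 m/s.
x(15) = -3 + Σ Δx = 113 m.

113 m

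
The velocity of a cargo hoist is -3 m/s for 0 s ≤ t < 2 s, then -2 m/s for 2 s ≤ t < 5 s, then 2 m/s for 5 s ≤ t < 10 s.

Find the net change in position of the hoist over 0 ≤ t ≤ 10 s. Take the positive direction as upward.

Displacement is the signed area under the v-t curve.
0–2 s: -3 × 2 = -6 m
2–5 s: -2 × 3 = -6 m
5–10 s: 2 × 5 = 10 m
Net displacement = -2 m

-2 m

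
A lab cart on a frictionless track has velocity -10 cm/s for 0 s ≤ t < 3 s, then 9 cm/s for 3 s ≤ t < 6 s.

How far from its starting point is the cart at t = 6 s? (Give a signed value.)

Net displacement equals the area under the velocity-time graph (areas below the axis count negative).
0–3 s: -10 × 3 = -30 cm
3–6 s: 9 × 3 = 27 cm
Net displacement = -3 cm

-3 cm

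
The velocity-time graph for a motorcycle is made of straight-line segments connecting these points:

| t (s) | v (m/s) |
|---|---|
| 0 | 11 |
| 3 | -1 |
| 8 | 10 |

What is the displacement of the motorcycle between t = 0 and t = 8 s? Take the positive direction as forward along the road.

37.5 m

Net displacement equals the area under the velocity-time graph (areas below the axis count negative).
0–3 s: ½(11 + -1)(3) = 15 m
3–8 s: ½(-1 + 10)(5) = 22.5 m
Net displacement = 37.5 m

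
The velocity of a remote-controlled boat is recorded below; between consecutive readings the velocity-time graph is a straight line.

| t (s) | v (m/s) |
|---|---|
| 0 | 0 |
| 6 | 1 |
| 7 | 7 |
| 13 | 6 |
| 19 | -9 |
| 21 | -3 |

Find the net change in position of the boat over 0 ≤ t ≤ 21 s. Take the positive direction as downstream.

Net displacement equals the area under the velocity-time graph (areas below the axis count negative).
0–6 s: ½(0 + 1)(6) = 3 m
6–7 s: ½(1 + 7)(1) = 4 m
7–13 s: ½(7 + 6)(6) = 39 m
13–19 s: ½(6 + -9)(6) = -9 m
19–21 s: ½(-9 + -3)(2) = -12 m
Net displacement = 25 m

25 m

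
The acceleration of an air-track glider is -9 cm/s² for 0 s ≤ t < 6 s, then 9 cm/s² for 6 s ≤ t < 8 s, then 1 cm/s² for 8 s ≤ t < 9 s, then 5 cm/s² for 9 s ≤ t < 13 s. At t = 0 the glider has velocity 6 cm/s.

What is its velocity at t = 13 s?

-9 cm/s

Δv equals the area under the a-t graph; then v = v₀ + Δv.
0–6 s: -9 × 6 = -54 cm/s
6–8 s: 9 × 2 = 18 cm/s
8–9 s: 1 × 1 = 1 cm/s
9–13 s: 5 × 4 = 20 cm/s
Δv = -15 cm/s, so v(13) = 6 + (-15) = -9 cm/s.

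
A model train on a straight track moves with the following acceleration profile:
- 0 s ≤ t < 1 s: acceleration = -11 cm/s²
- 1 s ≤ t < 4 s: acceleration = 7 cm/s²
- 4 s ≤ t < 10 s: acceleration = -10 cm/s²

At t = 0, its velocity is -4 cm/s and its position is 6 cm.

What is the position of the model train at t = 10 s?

-161 cm

On each constant-a segment, Δv = aΔt and Δx = v₀Δt + ½aΔt²; chain segment to segment.
0–1 s: v starts -4 cm/s; Δx = -4·1 + ½·-11·1² = -9.5 cm; v ends -15 cm/s.
1–4 s: v starts -15 cm/s; Δx = -15·3 + ½·7·3² = -13.5 cm; v ends 6 cm/s.
4–10 s: v starts 6 cm/s; Δx = 6·6 + ½·-10·6² = -144 cm; v ends -54 cm/s.
x(10) = 6 + Σ Δx = -161 cm.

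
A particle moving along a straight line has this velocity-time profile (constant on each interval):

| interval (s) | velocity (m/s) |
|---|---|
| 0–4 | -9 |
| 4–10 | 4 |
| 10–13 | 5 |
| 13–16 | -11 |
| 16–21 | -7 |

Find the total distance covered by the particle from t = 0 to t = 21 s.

Total distance travelled is ∫|v| dt — sum the magnitudes of each area piece.
0–4 s: |-9| × 4 = 36 m
4–10 s: |4| × 6 = 24 m
10–13 s: |5| × 3 = 15 m
13–16 s: |-11| × 3 = 33 m
16–21 s: |-7| × 5 = 35 m
Total distance = 143 m

143 m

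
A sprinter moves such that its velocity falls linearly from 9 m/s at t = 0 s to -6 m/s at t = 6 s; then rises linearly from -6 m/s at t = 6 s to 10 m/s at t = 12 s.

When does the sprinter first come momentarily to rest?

t = 3.6 s

v changes sign on 0–6 s (from 9 to -6); the graph is linear there, so v = 0 at t = 0 + (-9)·(6 − 0)/(-6 − 9) = 3.6 s.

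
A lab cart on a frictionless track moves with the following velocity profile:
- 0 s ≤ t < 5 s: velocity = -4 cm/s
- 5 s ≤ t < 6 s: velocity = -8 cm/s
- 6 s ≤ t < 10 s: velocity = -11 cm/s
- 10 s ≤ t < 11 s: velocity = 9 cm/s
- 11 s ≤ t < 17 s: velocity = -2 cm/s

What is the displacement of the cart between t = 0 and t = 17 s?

-75 cm

Net displacement equals the area under the velocity-time graph (areas below the axis count negative).
0–5 s: -4 × 5 = -20 cm
5–6 s: -8 × 1 = -8 cm
6–10 s: -11 × 4 = -44 cm
10–11 s: 9 × 1 = 9 cm
11–17 s: -2 × 6 = -12 cm
Net displacement = -75 cm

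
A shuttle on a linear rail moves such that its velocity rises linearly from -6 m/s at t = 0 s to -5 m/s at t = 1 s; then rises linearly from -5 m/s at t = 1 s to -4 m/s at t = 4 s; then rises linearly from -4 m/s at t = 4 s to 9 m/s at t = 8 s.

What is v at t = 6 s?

2.5 m/s

On 4–8 s the graph is linear from -4 to 9 m/s: v(6) = -4 + (9 − -4)·(6 − 4)/(8 − 4) = 2.5 m/s.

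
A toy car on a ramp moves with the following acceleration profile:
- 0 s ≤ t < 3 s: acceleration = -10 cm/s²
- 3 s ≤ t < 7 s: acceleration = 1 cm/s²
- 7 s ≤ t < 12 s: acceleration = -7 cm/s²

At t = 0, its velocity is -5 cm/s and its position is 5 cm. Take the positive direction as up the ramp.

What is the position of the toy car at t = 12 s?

-429.5 cm

On each constant-a segment, Δv = aΔt and Δx = v₀Δt + ½aΔt²; chain segment to segment.
0–3 s: v starts -5 cm/s; Δx = -5·3 + ½·-10·3² = -60 cm; v ends -35 cm/s.
3–7 s: v starts -35 cm/s; Δx = -35·4 + ½·1·4² = -132 cm; v ends -31 cm/s.
7–12 s: v starts -31 cm/s; Δx = -31·5 + ½·-7·5² = -242.5 cm; v ends -66 cm/s.
x(12) = 5 + Σ Δx = -429.5 cm.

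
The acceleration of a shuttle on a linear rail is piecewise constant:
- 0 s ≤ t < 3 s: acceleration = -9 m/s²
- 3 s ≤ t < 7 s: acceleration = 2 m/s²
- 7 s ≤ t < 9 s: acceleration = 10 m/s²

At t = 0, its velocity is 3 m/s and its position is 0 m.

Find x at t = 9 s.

-123.5 m

On each constant-a segment, Δv = aΔt and Δx = v₀Δt + ½aΔt²; chain segment to segment.
0–3 s: v starts 3 m/s; Δx = 3·3 + ½·-9·3² = -31.5 m; v ends -24 m/s.
3–7 s: v starts -24 m/s; Δx = -24·4 + ½·2·4² = -80 m; v ends -16 m/s.
7–9 s: v starts -16 m/s; Δx = -16·2 + ½·10·2² = -12 m; v ends 4 m/s.
x(9) = 0 + Σ Δx = -123.5 m.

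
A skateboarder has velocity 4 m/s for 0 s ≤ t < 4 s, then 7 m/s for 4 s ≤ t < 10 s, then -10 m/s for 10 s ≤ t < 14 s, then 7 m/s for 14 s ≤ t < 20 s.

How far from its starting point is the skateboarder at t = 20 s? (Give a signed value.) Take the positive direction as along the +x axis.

60 m

Net displacement equals the area under the velocity-time graph (areas below the axis count negative).
0–4 s: 4 × 4 = 16 m
4–10 s: 7 × 6 = 42 m
10–14 s: -10 × 4 = -40 m
14–20 s: 7 × 6 = 42 m
Net displacement = 60 m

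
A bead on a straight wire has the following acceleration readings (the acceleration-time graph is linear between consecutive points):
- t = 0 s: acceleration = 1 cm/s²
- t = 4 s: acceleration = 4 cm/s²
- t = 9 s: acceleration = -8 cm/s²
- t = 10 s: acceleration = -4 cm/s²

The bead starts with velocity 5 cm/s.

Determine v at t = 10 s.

-1 cm/s

Δv equals the area under the a-t graph; then v = v₀ + Δv.
0–4 s: ½(1 + 4)(4) = 10 cm/s
4–9 s: ½(4 + -8)(5) = -10 cm/s
9–10 s: ½(-8 + -4)(1) = -6 cm/s
Δv = -6 cm/s, so v(10) = 5 + (-6) = -1 cm/s.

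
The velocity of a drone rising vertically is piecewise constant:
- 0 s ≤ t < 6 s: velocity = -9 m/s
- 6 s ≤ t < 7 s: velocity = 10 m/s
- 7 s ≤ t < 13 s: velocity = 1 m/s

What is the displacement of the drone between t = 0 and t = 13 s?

-38 m

Displacement is the signed area under the v-t curve.
0–6 s: -9 × 6 = -54 m
6–7 s: 10 × 1 = 10 m
7–13 s: 1 × 6 = 6 m
Net displacement = -38 m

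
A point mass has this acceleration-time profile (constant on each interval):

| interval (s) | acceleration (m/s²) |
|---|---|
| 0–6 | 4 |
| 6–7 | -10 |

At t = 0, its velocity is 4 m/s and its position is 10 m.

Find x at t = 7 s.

129 m

On each constant-a segment, Δv = aΔt and Δx = v₀Δt + ½aΔt²; chain segment to segment.
0–6 s: v starts 4 m/s; Δx = 4·6 + ½·4·6² = 96 m; v ends 28 m/s.
6–7 s: v starts 28 m/s; Δx = 28·1 + ½·-10·1² = 23 m; v ends 18 m/s.
x(7) = 10 + Σ Δx = 129 m.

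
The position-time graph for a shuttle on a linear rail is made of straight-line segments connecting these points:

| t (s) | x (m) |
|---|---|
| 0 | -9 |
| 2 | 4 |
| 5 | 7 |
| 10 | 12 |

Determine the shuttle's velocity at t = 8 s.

Velocity is the slope of the x-t graph on 5–10 s: (12 − 7)/(10 − 5) = 1 m/s.

1 m/s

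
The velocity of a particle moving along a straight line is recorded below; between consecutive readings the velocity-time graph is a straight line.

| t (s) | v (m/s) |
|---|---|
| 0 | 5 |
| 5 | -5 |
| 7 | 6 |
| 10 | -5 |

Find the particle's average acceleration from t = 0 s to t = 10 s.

Average acceleration = Δv/Δt = (-5 − 5)/(10 − 0) = -1 m/s².

-1 m/s²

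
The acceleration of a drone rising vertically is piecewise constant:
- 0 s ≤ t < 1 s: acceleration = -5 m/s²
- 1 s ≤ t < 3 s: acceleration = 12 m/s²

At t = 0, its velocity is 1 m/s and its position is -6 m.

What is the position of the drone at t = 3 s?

On each constant-a segment, Δv = aΔt and Δx = v₀Δt + ½aΔt²; chain segment to segment.
0–1 s: v starts 1 m/s; Δx = 1·1 + ½·-5·1² = -1.5 m; v ends -4 m/s.
1–3 s: v starts -4 m/s; Δx = -4·2 + ½·12·2² = 16 m; v ends 20 m/s.
x(3) = -6 + Σ Δx = 8.5 m.

8.5 m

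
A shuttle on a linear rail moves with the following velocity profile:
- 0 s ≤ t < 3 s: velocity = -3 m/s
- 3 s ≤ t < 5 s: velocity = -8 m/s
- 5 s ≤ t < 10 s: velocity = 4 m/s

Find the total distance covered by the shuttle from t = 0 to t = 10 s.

Total distance travelled is ∫|v| dt — sum the magnitudes of each area piece.
0–3 s: |-3| × 3 = 9 m
3–5 s: |-8| × 2 = 16 m
5–10 s: |4| × 5 = 20 m
Total distance = 45 m

45 m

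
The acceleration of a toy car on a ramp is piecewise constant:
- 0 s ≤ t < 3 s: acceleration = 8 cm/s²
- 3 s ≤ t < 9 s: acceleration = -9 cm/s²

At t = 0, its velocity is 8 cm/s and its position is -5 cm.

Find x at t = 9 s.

On each constant-a segment, Δv = aΔt and Δx = v₀Δt + ½aΔt²; chain segment to segment.
0–3 s: v starts 8 cm/s; Δx = 8·3 + ½·8·3² = 60 cm; v ends 32 cm/s.
3–9 s: v starts 32 cm/s; Δx = 32·6 + ½·-9·6² = 30 cm; v ends -22 cm/s.
x(9) = -5 + Σ Δx = 85 cm.

85 cm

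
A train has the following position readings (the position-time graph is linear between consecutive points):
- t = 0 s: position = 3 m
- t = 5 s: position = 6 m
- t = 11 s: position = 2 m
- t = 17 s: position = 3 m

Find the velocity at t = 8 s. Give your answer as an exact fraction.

Velocity is the slope of the x-t graph on 5–11 s: (2 − 6)/(11 − 5) = -2/3 m/s.

-2/3 m/s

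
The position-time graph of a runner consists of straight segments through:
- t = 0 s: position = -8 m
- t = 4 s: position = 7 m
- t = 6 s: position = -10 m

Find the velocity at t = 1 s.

Velocity is the slope of the x-t graph on 0–4 s: (7 − -8)/(4 − 0) = 3.75 m/s.

3.75 m/s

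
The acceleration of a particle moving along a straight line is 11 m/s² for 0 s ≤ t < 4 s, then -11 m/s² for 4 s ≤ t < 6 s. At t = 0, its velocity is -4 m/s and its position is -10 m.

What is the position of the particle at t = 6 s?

On each constant-a segment, Δv = aΔt and Δx = v₀Δt + ½aΔt²; chain segment to segment.
0–4 s: v starts -4 m/s; Δx = -4·4 + ½·11·4² = 72 m; v ends 40 m/s.
4–6 s: v starts 40 m/s; Δx = 40·2 + ½·-11·2² = 58 m; v ends 18 m/s.
x(6) = -10 + Σ Δx = 120 m.

120 m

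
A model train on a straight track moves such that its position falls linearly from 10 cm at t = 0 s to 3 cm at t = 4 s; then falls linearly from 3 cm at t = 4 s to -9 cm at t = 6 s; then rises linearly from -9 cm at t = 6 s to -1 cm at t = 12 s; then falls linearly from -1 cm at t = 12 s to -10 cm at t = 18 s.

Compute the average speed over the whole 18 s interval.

2 cm/s

Average speed = (total path length)/(elapsed time); on a piecewise-linear x-t graph the path length is Σ|Δx|.
0–4 s: |Δx| = |3 − 10| = 7 cm
4–6 s: |Δx| = |-9 − 3| = 12 cm
6–12 s: |Δx| = |-1 − -9| = 8 cm
12–18 s: |Δx| = |-10 − -1| = 9 cm
Total path = 36 cm; average speed = 36/18 = 2 cm/s.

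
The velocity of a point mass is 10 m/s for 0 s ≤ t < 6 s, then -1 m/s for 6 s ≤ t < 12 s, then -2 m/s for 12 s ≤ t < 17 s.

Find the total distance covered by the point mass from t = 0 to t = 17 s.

Distance (not displacement) is the total path length: add the absolute areas under v-t.
0–6 s: |10| × 6 = 60 m
6–12 s: |-1| × 6 = 6 m
12–17 s: |-2| × 5 = 10 m
Total distance = 76 m

76 m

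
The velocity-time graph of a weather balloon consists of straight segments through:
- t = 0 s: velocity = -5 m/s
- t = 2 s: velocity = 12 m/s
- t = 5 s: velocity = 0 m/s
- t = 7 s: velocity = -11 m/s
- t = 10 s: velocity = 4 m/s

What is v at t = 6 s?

-5.5 m/s

On 5–7 s the graph is linear from 0 to -11 m/s: v(6) = 0 + (-11 − 0)·(6 − 5)/(7 − 5) = -5.5 m/s.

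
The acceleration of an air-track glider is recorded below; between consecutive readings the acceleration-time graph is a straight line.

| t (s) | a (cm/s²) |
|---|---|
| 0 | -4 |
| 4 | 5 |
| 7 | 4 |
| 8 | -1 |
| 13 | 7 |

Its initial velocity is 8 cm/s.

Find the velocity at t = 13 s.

40 cm/s

Δv equals the area under the a-t graph; then v = v₀ + Δv.
0–4 s: ½(-4 + 5)(4) = 2 cm/s
4–7 s: ½(5 + 4)(3) = 13.5 cm/s
7–8 s: ½(4 + -1)(1) = 1.5 cm/s
8–13 s: ½(-1 + 7)(5) = 15 cm/s
Δv = 32 cm/s, so v(13) = 8 + (32) = 40 cm/s.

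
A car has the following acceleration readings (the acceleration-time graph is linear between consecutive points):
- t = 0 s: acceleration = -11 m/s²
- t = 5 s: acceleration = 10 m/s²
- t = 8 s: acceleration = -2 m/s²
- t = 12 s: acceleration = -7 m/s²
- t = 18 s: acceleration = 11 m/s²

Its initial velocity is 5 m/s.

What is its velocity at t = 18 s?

8.5 m/s

Δv equals the area under the a-t graph; then v = v₀ + Δv.
0–5 s: ½(-11 + 10)(5) = -2.5 m/s
5–8 s: ½(10 + -2)(3) = 12 m/s
8–12 s: ½(-2 + -7)(4) = -18 m/s
12–18 s: ½(-7 + 11)(6) = 12 m/s
Δv = 3.5 m/s, so v(18) = 5 + (3.5) = 8.5 m/s.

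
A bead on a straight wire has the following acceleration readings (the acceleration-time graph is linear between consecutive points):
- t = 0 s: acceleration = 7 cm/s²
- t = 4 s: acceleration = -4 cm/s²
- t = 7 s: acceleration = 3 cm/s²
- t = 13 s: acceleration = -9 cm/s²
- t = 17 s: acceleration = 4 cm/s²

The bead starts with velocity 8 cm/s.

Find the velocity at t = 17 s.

-15.5 cm/s

Δv equals the area under the a-t graph; then v = v₀ + Δv.
0–4 s: ½(7 + -4)(4) = 6 cm/s
4–7 s: ½(-4 + 3)(3) = -1.5 cm/s
7–13 s: ½(3 + -9)(6) = -18 cm/s
13–17 s: ½(-9 + 4)(4) = -10 cm/s
Δv = -23.5 cm/s, so v(17) = 8 + (-23.5) = -15.5 cm/s.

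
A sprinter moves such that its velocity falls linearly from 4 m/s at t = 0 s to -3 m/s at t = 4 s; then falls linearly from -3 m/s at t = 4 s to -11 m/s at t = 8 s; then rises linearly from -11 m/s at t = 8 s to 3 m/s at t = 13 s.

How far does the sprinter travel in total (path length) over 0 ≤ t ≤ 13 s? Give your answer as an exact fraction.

Total distance travelled is ∫|v| dt — sum the magnitudes of each area piece.
0–4 s: v = 0 at t = 16/7 s; triangle areas 32/7 + 18/7 = 50/7 m
4–8 s: |½(-3 + -11)(4)| = 28 m
8–13 s: v = 0 at t = 167/14 s; triangle areas 605/28 + 45/28 = 325/14 m
Total distance = 817/14 m

817/14 m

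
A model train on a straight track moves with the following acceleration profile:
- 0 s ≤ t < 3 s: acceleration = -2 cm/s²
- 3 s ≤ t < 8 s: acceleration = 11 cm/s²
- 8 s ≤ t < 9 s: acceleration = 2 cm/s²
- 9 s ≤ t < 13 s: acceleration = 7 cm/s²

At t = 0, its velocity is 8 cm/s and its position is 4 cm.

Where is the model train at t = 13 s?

516.5 cm

On each constant-a segment, Δv = aΔt and Δx = v₀Δt + ½aΔt²; chain segment to segment.
0–3 s: v starts 8 cm/s; Δx = 8·3 + ½·-2·3² = 15 cm; v ends 2 cm/s.
3–8 s: v starts 2 cm/s; Δx = 2·5 + ½·11·5² = 147.5 cm; v ends 57 cm/s.
8–9 s: v starts 57 cm/s; Δx = 57·1 + ½·2·1² = 58 cm; v ends 59 cm/s.
9–13 s: v starts 59 cm/s; Δx = 59·4 + ½·7·4² = 292 cm; v ends 87 cm/s.
x(13) = 4 + Σ Δx = 516.5 cm.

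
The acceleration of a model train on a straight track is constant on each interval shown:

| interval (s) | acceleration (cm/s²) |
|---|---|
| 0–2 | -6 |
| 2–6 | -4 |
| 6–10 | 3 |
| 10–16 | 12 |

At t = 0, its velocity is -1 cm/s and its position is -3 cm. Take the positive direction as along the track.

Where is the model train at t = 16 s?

-79 cm

On each constant-a segment, Δv = aΔt and Δx = v₀Δt + ½aΔt²; chain segment to segment.
0–2 s: v starts -1 cm/s; Δx = -1·2 + ½·-6·2² = -14 cm; v ends -13 cm/s.
2–6 s: v starts -13 cm/s; Δx = -13·4 + ½·-4·4² = -84 cm; v ends -29 cm/s.
6–10 s: v starts -29 cm/s; Δx = -29·4 + ½·3·4² = -92 cm; v ends -17 cm/s.
10–16 s: v starts -17 cm/s; Δx = -17·6 + ½·12·6² = 114 cm; v ends 55 cm/s.
x(16) = -3 + Σ Δx = -79 cm.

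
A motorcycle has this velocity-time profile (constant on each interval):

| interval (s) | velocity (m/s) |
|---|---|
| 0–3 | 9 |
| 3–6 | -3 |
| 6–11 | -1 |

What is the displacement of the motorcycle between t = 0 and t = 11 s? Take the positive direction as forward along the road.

Displacement is the signed area under the v-t curve.
0–3 s: 9 × 3 = 27 m
3–6 s: -3 × 3 = -9 m
6–11 s: -1 × 5 = -5 m
Net displacement = 13 m

13 m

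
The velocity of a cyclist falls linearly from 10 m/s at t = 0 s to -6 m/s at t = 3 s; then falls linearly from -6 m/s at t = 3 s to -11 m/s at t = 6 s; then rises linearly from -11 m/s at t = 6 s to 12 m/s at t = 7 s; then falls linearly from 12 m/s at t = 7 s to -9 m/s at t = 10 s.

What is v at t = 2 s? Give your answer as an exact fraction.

-2/3 m/s

On 0–3 s the graph is linear from 10 to -6 m/s: v(2) = 10 + (-6 − 10)·(2 − 0)/(3 − 0) = -2/3 m/s.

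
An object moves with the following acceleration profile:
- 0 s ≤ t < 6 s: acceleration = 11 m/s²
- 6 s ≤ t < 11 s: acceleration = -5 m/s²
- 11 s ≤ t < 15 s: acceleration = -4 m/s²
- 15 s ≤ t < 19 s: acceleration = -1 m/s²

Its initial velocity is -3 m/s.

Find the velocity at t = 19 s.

Δv equals the area under the a-t graph; then v = v₀ + Δv.
0–6 s: 11 × 6 = 66 m/s
6–11 s: -5 × 5 = -25 m/s
11–15 s: -4 × 4 = -16 m/s
15–19 s: -1 × 4 = -4 m/s
Δv = 21 m/s, so v(19) = -3 + (21) = 18 m/s.

18 m/s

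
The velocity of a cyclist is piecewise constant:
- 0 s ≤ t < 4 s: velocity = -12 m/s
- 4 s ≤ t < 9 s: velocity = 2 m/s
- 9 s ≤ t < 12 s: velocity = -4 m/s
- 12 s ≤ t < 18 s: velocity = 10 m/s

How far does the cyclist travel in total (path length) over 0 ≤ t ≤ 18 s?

Distance (not displacement) is the total path length: add the absolute areas under v-t.
0–4 s: |-12| × 4 = 48 m
4–9 s: |2| × 5 = 10 m
9–12 s: |-4| × 3 = 12 m
12–18 s: |10| × 6 = 60 m
Total distance = 130 m

130 m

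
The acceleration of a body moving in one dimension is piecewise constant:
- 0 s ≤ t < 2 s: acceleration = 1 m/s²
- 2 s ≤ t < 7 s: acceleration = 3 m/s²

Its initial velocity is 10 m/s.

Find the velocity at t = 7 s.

Δv equals the area under the a-t graph; then v = v₀ + Δv.
0–2 s: 1 × 2 = 2 m/s
2–7 s: 3 × 5 = 15 m/s
Δv = 17 m/s, so v(7) = 10 + (17) = 27 m/s.

27 m/s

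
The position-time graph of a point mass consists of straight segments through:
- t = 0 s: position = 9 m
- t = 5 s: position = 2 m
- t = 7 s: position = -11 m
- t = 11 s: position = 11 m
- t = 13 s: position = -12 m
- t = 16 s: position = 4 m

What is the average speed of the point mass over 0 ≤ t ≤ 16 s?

5.0625 m/s

Average speed = (total path length)/(elapsed time); on a piecewise-linear x-t graph the path length is Σ|Δx|.
0–5 s: |Δx| = |2 − 9| = 7 m
5–7 s: |Δx| = |-11 − 2| = 13 m
7–11 s: |Δx| = |11 − -11| = 22 m
11–13 s: |Δx| = |-12 − 11| = 23 m
13–16 s: |Δx| = |4 − -12| = 16 m
Total path = 81 m; average speed = 81/16 = 5.0625 m/s.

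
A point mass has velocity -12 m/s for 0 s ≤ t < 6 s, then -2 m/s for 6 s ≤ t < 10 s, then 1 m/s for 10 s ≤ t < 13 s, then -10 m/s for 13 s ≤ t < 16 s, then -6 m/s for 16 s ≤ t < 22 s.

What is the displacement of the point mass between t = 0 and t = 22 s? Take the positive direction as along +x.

Net displacement equals the area under the velocity-time graph (areas below the axis count negative).
0–6 s: -12 × 6 = -72 m
6–10 s: -2 × 4 = -8 m
10–13 s: 1 × 3 = 3 m
13–16 s: -10 × 3 = -30 m
16–22 s: -6 × 6 = -36 m
Net displacement = -143 m

-143 m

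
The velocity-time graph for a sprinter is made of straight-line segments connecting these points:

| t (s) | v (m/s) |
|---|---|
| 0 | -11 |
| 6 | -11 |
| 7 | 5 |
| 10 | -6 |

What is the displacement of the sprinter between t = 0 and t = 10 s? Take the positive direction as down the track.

-70.5 m

Net displacement equals the area under the velocity-time graph (areas below the axis count negative).
0–6 s: -11 × 6 = -66 m
6–7 s: ½(-11 + 5)(1) = -3 m
7–10 s: ½(5 + -6)(3) = -1.5 m
Net displacement = -70.5 m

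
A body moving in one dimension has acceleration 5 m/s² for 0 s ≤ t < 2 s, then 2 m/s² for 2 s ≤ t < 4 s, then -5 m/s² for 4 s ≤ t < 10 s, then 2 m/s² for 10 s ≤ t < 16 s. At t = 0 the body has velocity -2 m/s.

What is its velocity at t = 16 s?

Δv equals the area under the a-t graph; then v = v₀ + Δv.
0–2 s: 5 × 2 = 10 m/s
2–4 s: 2 × 2 = 4 m/s
4–10 s: -5 × 6 = -30 m/s
10–16 s: 2 × 6 = 12 m/s
Δv = -4 m/s, so v(16) = -2 + (-4) = -6 m/s.

-6 m/s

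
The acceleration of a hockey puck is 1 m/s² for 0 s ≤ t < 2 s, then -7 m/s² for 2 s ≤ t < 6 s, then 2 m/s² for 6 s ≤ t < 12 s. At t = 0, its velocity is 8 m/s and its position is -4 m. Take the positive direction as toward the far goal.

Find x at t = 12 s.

-74 m

On each constant-a segment, Δv = aΔt and Δx = v₀Δt + ½aΔt²; chain segment to segment.
0–2 s: v starts 8 m/s; Δx = 8·2 + ½·1·2² = 18 m; v ends 10 m/s.
2–6 s: v starts 10 m/s; Δx = 10·4 + ½·-7·4² = -16 m; v ends -18 m/s.
6–12 s: v starts -18 m/s; Δx = -18·6 + ½·2·6² = -72 m; v ends -6 m/s.
x(12) = -4 + Σ Δx = -74 m.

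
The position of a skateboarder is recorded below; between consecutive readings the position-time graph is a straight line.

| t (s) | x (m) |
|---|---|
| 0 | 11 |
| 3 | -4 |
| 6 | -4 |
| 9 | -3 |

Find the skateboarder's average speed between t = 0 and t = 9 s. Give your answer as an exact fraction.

Average speed = (total path length)/(elapsed time); on a piecewise-linear x-t graph the path length is Σ|Δx|.
0–3 s: |Δx| = |-4 − 11| = 15 m
3–6 s: |Δx| = |-4 − -4| = 0 m
6–9 s: |Δx| = |-3 − -4| = 1 m
Total path = 16 m; average speed = 16/9 = 16/9 m/s.

16/9 m/s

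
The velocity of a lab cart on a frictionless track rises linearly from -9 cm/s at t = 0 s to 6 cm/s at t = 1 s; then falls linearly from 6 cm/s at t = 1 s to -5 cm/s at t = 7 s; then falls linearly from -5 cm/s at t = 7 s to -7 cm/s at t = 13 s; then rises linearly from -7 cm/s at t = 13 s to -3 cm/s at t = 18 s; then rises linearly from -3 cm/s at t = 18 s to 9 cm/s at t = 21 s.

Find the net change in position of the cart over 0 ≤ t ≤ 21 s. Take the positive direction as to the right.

Displacement is the signed area under the v-t curve.
0–1 s: ½(-9 + 6)(1) = -1.5 cm
1–7 s: ½(6 + -5)(6) = 3 cm
7–13 s: ½(-5 + -7)(6) = -36 cm
13–18 s: ½(-7 + -3)(5) = -25 cm
18–21 s: ½(-3 + 9)(3) = 9 cm
Net displacement = -50.5 cm

-50.5 cm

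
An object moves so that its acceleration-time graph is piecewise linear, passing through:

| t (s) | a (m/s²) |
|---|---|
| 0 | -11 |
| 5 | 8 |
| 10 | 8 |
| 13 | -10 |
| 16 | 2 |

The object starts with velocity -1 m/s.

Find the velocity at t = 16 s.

Δv equals the area under the a-t graph; then v = v₀ + Δv.
0–5 s: ½(-11 + 8)(5) = -7.5 m/s
5–10 s: 8 × 5 = 40 m/s
10–13 s: ½(8 + -10)(3) = -3 m/s
13–16 s: ½(-10 + 2)(3) = -12 m/s
Δv = 17.5 m/s, so v(16) = -1 + (17.5) = 16.5 m/s.

16.5 m/s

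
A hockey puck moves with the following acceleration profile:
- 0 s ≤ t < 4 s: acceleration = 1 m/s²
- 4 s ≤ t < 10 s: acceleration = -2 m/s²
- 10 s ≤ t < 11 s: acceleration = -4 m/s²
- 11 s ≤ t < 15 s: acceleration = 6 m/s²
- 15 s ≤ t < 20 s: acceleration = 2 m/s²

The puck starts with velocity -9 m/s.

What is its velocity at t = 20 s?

13 m/s

Δv equals the area under the a-t graph; then v = v₀ + Δv.
0–4 s: 1 × 4 = 4 m/s
4–10 s: -2 × 6 = -12 m/s
10–11 s: -4 × 1 = -4 m/s
11–15 s: 6 × 4 = 24 m/s
15–20 s: 2 × 5 = 10 m/s
Δv = 22 m/s, so v(20) = -9 + (22) = 13 m/s.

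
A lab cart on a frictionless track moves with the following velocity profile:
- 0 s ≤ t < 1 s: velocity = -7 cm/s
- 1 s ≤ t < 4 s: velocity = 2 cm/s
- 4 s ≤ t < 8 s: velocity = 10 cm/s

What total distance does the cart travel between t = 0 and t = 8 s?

53 cm

Distance (not displacement) is the total path length: add the absolute areas under v-t.
0–1 s: |-7| × 1 = 7 cm
1–4 s: |2| × 3 = 6 cm
4–8 s: |10| × 4 = 40 cm
Total distance = 53 cm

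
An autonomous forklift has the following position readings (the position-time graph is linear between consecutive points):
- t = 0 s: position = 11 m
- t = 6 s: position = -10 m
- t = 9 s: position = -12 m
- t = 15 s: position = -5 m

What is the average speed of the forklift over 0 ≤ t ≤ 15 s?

2 m/s

Average speed = (total path length)/(elapsed time); on a piecewise-linear x-t graph the path length is Σ|Δx|.
0–6 s: |Δx| = |-10 − 11| = 21 m
6–9 s: |Δx| = |-12 − -10| = 2 m
9–15 s: |Δx| = |-5 − -12| = 7 m
Total path = 30 m; average speed = 30/15 = 2 m/s.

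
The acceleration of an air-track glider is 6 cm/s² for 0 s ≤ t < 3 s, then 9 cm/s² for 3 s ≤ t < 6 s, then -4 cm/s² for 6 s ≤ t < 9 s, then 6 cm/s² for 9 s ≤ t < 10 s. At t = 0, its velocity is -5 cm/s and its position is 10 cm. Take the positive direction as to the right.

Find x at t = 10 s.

On each constant-a segment, Δv = aΔt and Δx = v₀Δt + ½aΔt²; chain segment to segment.
0–3 s: v starts -5 cm/s; Δx = -5·3 + ½·6·3² = 12 cm; v ends 13 cm/s.
3–6 s: v starts 13 cm/s; Δx = 13·3 + ½·9·3² = 79.5 cm; v ends 40 cm/s.
6–9 s: v starts 40 cm/s; Δx = 40·3 + ½·-4·3² = 102 cm; v ends 28 cm/s.
9–10 s: v starts 28 cm/s; Δx = 28·1 + ½·6·1² = 31 cm; v ends 34 cm/s.
x(10) = 10 + Σ Δx = 234.5 cm.

234.5 cm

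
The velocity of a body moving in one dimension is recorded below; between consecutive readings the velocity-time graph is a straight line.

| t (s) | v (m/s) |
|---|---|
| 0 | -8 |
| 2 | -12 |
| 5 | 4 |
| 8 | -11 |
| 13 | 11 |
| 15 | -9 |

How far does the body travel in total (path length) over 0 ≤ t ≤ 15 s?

86.3 m

Total distance travelled is ∫|v| dt — sum the magnitudes of each area piece.
0–2 s: |½(-8 + -12)(2)| = 20 m
2–5 s: v = 0 at t = 4.25 s; triangle areas 13.5 + 1.5 = 15 m
5–8 s: v = 0 at t = 5.8 s; triangle areas 1.6 + 12.1 = 13.7 m
8–13 s: v = 0 at t = 10.5 s; triangle areas 13.75 + 13.75 = 27.5 m
13–15 s: v = 0 at t = 14.1 s; triangle areas 6.05 + 4.05 = 10.1 m
Total distance = 86.3 m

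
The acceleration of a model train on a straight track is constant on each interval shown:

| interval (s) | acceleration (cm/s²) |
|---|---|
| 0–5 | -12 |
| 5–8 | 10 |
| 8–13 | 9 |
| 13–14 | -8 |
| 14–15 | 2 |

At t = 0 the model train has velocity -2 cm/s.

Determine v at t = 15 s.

Δv equals the area under the a-t graph; then v = v₀ + Δv.
0–5 s: -12 × 5 = -60 cm/s
5–8 s: 10 × 3 = 30 cm/s
8–13 s: 9 × 5 = 45 cm/s
13–14 s: -8 × 1 = -8 cm/s
14–15 s: 2 × 1 = 2 cm/s
Δv = 9 cm/s, so v(15) = -2 + (9) = 7 cm/s.

7 cm/s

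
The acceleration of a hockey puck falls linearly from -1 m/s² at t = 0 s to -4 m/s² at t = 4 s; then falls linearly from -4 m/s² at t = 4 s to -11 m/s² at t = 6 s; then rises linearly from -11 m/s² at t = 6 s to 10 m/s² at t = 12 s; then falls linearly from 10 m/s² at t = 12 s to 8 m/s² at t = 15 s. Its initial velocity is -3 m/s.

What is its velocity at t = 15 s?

-4 m/s

Δv equals the area under the a-t graph; then v = v₀ + Δv.
0–4 s: ½(-1 + -4)(4) = -10 m/s
4–6 s: ½(-4 + -11)(2) = -15 m/s
6–12 s: ½(-11 + 10)(6) = -3 m/s
12–15 s: ½(10 + 8)(3) = 27 m/s
Δv = -1 m/s, so v(15) = -3 + (-1) = -4 m/s.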